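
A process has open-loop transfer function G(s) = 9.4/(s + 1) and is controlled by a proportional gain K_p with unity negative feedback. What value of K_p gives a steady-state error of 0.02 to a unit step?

The loop is type 0, so e_ss(step) = 1/(1 + K_pos) with K_pos = K_p·G(0).
G(0) = 9.4. Require 1/(1 + K_p·9.4) = 0.02, so 1 + 9.4·K_p = 50.
K_p = (50 − 1)/9.4 = 5.21.

K_p = 5.21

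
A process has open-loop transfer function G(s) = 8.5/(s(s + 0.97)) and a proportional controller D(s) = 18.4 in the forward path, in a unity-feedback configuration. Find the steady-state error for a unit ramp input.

The loop has one pole at the origin (type 1). Velocity error constant K_v = lim_{s→0} s·D(s)G(s) = 18.4·8.5/0.97 = 161.2.
Steady-state error to a unit ramp: e_ss = 1/K_v = 0.0062.

0.0062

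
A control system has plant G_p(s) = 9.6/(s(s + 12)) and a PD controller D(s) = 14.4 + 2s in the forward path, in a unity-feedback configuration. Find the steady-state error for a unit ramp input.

The loop has one pole at the origin (type 1). Velocity error constant K_v = lim_{s→0} s·D(s)G_p(s) = 14.4·9.6/12 = 11.52.
Steady-state error to a unit ramp: e_ss = 1/K_v = 0.0868.

0.0868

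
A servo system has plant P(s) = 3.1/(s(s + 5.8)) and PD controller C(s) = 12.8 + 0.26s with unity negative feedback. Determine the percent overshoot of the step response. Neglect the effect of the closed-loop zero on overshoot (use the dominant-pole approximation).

Forward path: (12.8 + 0.26s)·3.1/(s(s+5.8)). The closed-loop characteristic equation is s² + (5.8 + 3.1·0.26)s + 3.1·12.8 = 0.
That is s² + 6.606s + 39.68 = 0, so ω_n = 6.299 rad/s and ζ = 6.606/(2·6.299) = 0.5244.
%OS = 100·exp(−πζ/√(1−ζ²)) = 14.4%.

14.4%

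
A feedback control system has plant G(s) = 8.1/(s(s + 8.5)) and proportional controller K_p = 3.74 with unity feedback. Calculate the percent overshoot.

Closed-loop characteristic equation: s² + 8.5s + 30.29 = 0, so ω_n = 5.504 rad/s and ζ = 8.5/(2·5.504) = 0.7722.
%OS = 100·exp(−πζ/√(1−ζ²)) = 100·exp(−π·0.7722/√0.4038) = 2.2%.

2.2%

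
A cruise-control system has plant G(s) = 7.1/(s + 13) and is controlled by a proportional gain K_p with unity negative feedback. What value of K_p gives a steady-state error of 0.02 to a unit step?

For a type-0 loop with proportional control, e_ss = 1/(1 + K_p·G(0)).
G(0) = 0.5462. Require 1/(1 + K_p·0.5462) = 0.02, so 1 + 0.5462·K_p = 50.
K_p = (50 − 1)/0.5462 = 89.7.

K_p = 89.7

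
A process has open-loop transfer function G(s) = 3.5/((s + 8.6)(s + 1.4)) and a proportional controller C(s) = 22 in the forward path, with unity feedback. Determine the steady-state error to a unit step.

0.135

The loop is type 0. Static position error constant K_pos = C(0)·G(0) = 22·0.2907 = 6.395.
Steady-state error to a unit step: e_ss = 1/(1+K_pos) = 1/7.395 = 0.135.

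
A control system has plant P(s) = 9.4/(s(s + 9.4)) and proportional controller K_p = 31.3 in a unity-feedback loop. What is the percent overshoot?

The closed-loop denominator s² + 9.4s + 294.2 gives ω_n = √294.2 = 17.15 and ζ = 9.4/(2ω_n) = 0.274.
%OS = 100·exp(−πζ/√(1−ζ²)) = 100·exp(−π·0.274/√0.9249) = 40.9%.

40.9%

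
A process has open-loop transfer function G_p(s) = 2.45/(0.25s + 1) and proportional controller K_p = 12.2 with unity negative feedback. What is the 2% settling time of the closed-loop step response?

Closed loop: T(s) = K_p·G_p/(1+K_p·G_p) = 29.89/(0.25s + 1 + 29.89), with pole at s = −(1 + 29.89)/0.25 = −123.6.
τ = 1/123.6 = 0.008093 s, so 2% settling time ≈ 4τ = 0.0324 s.

T_s ≈ 0.0324 s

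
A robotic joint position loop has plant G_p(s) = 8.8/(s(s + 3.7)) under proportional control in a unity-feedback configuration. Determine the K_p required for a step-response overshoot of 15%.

From %OS = 100·exp(−πζ/√(1−ζ²)) = 15%, ζ = −ln(0.15)/√(π²+ln²(0.15)) = 0.5169.
Characteristic equation s² + 3.7s + 8.8K_p = 0 gives ζ = 3.7/(2√(8.8K_p)).
Setting ζ = 0.5169: √(8.8K_p) = 3.7/(2·0.5169) = 3.579, so K_p = 12.81/8.8 = 1.46.

K_p = 1.46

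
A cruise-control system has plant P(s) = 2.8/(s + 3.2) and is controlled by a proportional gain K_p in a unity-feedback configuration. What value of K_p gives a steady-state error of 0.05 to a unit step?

The loop is type 0, so e_ss(step) = 1/(1 + K_pos) with K_pos = K_p·P(0).
P(0) = 0.875. Require 1/(1 + K_p·0.875) = 0.05, so 1 + 0.875·K_p = 20.
K_p = (20 − 1)/0.875 = 21.7.

K_p = 21.7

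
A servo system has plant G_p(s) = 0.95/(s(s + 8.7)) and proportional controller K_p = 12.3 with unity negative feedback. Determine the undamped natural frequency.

ω_n = 3.42 rad/s

With unity feedback the closed-loop characteristic equation is s² + 8.7s + 12.3·0.95 = s² + 8.7s + 11.69 = 0.
So ω_n² = 11.69 ⇒ ω_n = 3.418 rad/s, and ζ = 8.7/(2ω_n) = 1.27.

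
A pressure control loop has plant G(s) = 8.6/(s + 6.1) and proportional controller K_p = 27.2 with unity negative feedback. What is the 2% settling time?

T_s ≈ 0.0167 s

Closed-loop transfer function: T(s) = K_p·G(s)/(1 + K_p·G(s)) = 233.9/(s + 6.1 + 233.9) = 233.9/(s + 240).
Time constant τ = 1/240 = 0.004166 s, so the 2% settling time is about 4τ = 0.0167 s.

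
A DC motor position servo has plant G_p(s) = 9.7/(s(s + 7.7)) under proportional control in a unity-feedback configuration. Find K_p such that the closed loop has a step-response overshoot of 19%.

From %OS = 100·exp(−πζ/√(1−ζ²)) = 19%, ζ = −ln(0.19)/√(π²+ln²(0.19)) = 0.4673.
Characteristic equation s² + 7.7s + 9.7K_p = 0 gives ζ = 7.7/(2√(9.7K_p)).
Setting ζ = 0.4673: √(9.7K_p) = 7.7/(2·0.4673) = 8.238, so K_p = 67.86/9.7 = 7.

K_p = 7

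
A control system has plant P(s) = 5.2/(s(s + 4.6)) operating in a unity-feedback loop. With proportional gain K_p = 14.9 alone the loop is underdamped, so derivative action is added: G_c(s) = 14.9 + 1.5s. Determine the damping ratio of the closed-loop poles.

Forward path: (14.9 + 1.5s)·5.2/(s(s+4.6)). The closed-loop characteristic equation is s² + (4.6 + 5.2·1.5)s + 5.2·14.9 = 0.
That is s² + 12.4s + 77.48 = 0, so ω_n = 8.802 rad/s and ζ = 12.4/(2·8.802) = 0.7044.

ζ = 0.704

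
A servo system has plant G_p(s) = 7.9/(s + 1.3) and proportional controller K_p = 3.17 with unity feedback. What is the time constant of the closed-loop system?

τ = 0.038 s

Closed-loop transfer function: T(s) = K_p·G_p(s)/(1 + K_p·G_p(s)) = 25.04/(s + 1.3 + 25.04) = 25.04/(s + 26.34).
Time constant τ = 1/26.34 = 0.038 s.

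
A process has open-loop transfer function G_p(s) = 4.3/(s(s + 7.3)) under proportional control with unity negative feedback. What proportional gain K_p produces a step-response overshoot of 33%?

From %OS = 100·exp(−πζ/√(1−ζ²)) = 33%, ζ = −ln(0.33)/√(π²+ln²(0.33)) = 0.3328.
Characteristic equation s² + 7.3s + 4.3K_p = 0 gives ζ = 7.3/(2√(4.3K_p)).
Setting ζ = 0.3328: √(4.3K_p) = 7.3/(2·0.3328) = 10.97, so K_p = 120.3/4.3 = 28.

K_p = 28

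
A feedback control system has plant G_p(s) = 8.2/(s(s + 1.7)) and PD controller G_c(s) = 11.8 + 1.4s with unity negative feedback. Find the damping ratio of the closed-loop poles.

ζ = 0.67

Forward path: (11.8 + 1.4s)·8.2/(s(s+1.7)). The closed-loop characteristic equation is s² + (1.7 + 8.2·1.4)s + 8.2·11.8 = 0.
That is s² + 13.18s + 96.76 = 0, so ω_n = 9.837 rad/s and ζ = 13.18/(2·9.837) = 0.6699.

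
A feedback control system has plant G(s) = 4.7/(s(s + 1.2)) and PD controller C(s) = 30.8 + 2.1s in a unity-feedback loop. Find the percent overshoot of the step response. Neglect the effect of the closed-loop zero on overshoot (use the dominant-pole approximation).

Forward path: (30.8 + 2.1s)·4.7/(s(s+1.2)). The closed-loop characteristic equation is s² + (1.2 + 4.7·2.1)s + 4.7·30.8 = 0.
That is s² + 11.07s + 144.8 = 0, so ω_n = 12.03 rad/s and ζ = 11.07/(2·12.03) = 0.46.
%OS = 100·exp(−πζ/√(1−ζ²)) = 19.6%.

19.6%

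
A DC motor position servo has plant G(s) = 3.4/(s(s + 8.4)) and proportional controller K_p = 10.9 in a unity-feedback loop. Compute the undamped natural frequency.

The closed-loop denominator is s(s+8.4) + 10.9·3.4 = s² + 8.4s + 37.06.
Matching s² + 2ζω_n s + ω_n²: ω_n = √37.06 = 6.088 rad/s and 2ζω_n = 8.4, so ζ = 8.4/(2·6.088) = 0.69.

ω_n = 6.09 rad/s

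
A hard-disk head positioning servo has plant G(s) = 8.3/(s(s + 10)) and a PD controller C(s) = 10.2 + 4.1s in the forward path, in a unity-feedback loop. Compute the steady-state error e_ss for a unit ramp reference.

The loop has one pole at the origin (type 1). Velocity error constant K_v = lim_{s→0} s·C(s)G(s) = 10.2·8.3/10 = 8.466.
Steady-state error to a unit ramp: e_ss = 1/K_v = 0.118.

0.118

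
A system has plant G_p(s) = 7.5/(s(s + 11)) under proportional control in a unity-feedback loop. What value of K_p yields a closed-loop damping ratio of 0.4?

K_p = 25.2

Closed-loop characteristic equation: s² + 11s + K_p·7.5 = 0.
So ω_n = √(7.5K_p) and 2ζω_n = 11, giving ζ = 11/(2√(7.5K_p)).
Setting ζ = 0.4: √(7.5K_p) = 11/(2·0.4) = 13.75, so K_p = 189.1/7.5 = 25.2.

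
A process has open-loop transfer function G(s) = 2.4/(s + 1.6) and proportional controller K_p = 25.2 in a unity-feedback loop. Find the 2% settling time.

Closed-loop transfer function: T(s) = K_p·G(s)/(1 + K_p·G(s)) = 60.48/(s + 1.6 + 60.48) = 60.48/(s + 62.08).
Time constant τ = 1/62.08 = 0.01611 s, so the 2% settling time is about 4τ = 0.0644 s.

T_s ≈ 0.0644 s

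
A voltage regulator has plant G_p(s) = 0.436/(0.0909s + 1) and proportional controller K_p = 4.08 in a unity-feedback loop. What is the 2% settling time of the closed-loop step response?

Closed loop: T(s) = K_p·G_p/(1+K_p·G_p) = 1.779/(0.0909s + 1 + 1.779), with pole at s = −(1 + 1.779)/0.0909 = −30.57.
τ = 1/30.57 = 0.03271 s, so 2% settling time ≈ 4τ = 0.131 s.

T_s ≈ 0.131 s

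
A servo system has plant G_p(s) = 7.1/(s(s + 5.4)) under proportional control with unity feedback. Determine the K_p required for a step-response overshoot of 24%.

From %OS = 100·exp(−πζ/√(1−ζ²)) = 24%, ζ = −ln(0.24)/√(π²+ln²(0.24)) = 0.4136.
Characteristic equation s² + 5.4s + 7.1K_p = 0 gives ζ = 5.4/(2√(7.1K_p)).
Setting ζ = 0.4136: √(7.1K_p) = 5.4/(2·0.4136) = 6.528, so K_p = 42.62/7.1 = 6.

K_p = 6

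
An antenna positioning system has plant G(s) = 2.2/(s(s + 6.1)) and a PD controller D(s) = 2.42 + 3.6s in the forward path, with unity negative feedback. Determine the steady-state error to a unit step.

The open loop D(s)G(s) has a pole at the origin (type 1), so the static position error constant is infinite and e_ss = 1/(1+∞) = 0.

0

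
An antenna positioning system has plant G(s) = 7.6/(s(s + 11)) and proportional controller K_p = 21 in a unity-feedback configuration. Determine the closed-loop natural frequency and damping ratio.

ω_n = 12.6 rad/s, ζ = 0.435

1 + K_p·G(s) = 0 gives s² + 11s + 159.6 = 0.
So ω_n² = 159.6 ⇒ ω_n = 12.63 rad/s, and ζ = 11/(2ω_n) = 0.435.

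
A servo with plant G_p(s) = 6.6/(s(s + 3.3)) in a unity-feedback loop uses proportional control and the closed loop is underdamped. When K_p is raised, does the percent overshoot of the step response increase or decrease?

increase

ζ = 3.3/(2√(6.6K_p)) decreases as K_p grows; lower damping means more overshoot.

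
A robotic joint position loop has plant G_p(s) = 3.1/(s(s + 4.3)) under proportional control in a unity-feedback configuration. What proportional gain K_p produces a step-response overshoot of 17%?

From %OS = 100·exp(−πζ/√(1−ζ²)) = 17%, ζ = −ln(0.17)/√(π²+ln²(0.17)) = 0.4913.
Characteristic equation s² + 4.3s + 3.1K_p = 0 gives ζ = 4.3/(2√(3.1K_p)).
Setting ζ = 0.4913: √(3.1K_p) = 4.3/(2·0.4913) = 4.376, so K_p = 19.15/3.1 = 6.18.

K_p = 6.18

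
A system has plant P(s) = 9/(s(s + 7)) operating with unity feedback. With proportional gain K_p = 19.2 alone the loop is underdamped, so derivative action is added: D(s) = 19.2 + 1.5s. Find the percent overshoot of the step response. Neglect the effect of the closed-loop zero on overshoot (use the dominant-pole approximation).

Forward path: (19.2 + 1.5s)·9/(s(s+7)). The closed-loop characteristic equation is s² + (7 + 9·1.5)s + 9·19.2 = 0.
That is s² + 20.5s + 172.8 = 0, so ω_n = 13.15 rad/s and ζ = 20.5/(2·13.15) = 0.7797.
%OS = 100·exp(−πζ/√(1−ζ²)) = 2%.

2%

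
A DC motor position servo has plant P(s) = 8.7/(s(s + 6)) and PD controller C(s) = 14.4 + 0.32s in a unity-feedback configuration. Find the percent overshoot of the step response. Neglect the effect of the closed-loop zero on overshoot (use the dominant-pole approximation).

Forward path: (14.4 + 0.32s)·8.7/(s(s+6)). The closed-loop characteristic equation is s² + (6 + 8.7·0.32)s + 8.7·14.4 = 0.
That is s² + 8.784s + 125.3 = 0, so ω_n = 11.19 rad/s and ζ = 8.784/(2·11.19) = 0.3924.
%OS = 100·exp(−πζ/√(1−ζ²)) = 26.2%.

26.2%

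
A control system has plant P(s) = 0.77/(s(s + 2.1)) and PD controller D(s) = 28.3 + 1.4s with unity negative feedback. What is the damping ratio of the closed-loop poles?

Forward path: (28.3 + 1.4s)·0.77/(s(s+2.1)). The closed-loop characteristic equation is s² + (2.1 + 0.77·1.4)s + 0.77·28.3 = 0.
That is s² + 3.178s + 21.79 = 0, so ω_n = 4.668 rad/s and ζ = 3.178/(2·4.668) = 0.3404.

ζ = 0.34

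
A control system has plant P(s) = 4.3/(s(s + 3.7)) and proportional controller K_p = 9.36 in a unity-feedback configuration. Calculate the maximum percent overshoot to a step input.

Closed-loop characteristic equation: s² + 3.7s + 40.25 = 0, so ω_n = 6.344 rad/s and ζ = 3.7/(2·6.344) = 0.2916.
%OS = 100·exp(−πζ/√(1−ζ²)) = 100·exp(−π·0.2916/√0.915) = 38.4%.

38.4%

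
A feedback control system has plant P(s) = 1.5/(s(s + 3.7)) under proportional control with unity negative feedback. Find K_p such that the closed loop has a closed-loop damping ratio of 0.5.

Closed-loop characteristic equation: s² + 3.7s + K_p·1.5 = 0.
So ω_n = √(1.5K_p) and 2ζω_n = 3.7, giving ζ = 3.7/(2√(1.5K_p)).
Setting ζ = 0.5: √(1.5K_p) = 3.7/(2·0.5) = 3.7, so K_p = 13.69/1.5 = 9.13.

K_p = 9.13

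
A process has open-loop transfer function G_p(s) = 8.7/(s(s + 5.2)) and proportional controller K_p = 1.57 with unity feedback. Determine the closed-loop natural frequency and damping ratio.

ω_n = 3.7 rad/s, ζ = 0.703

With unity feedback the closed-loop characteristic equation is s² + 5.2s + 1.57·8.7 = s² + 5.2s + 13.66 = 0.
So ω_n² = 13.66 ⇒ ω_n = 3.696 rad/s, and ζ = 5.2/(2ω_n) = 0.703.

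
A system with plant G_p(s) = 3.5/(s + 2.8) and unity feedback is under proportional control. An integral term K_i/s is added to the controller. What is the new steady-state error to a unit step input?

The integrator makes K_pos = lim_{s→0} C(s)G(s) infinite, so e_ss = 1/(1+K_pos) = 0.

0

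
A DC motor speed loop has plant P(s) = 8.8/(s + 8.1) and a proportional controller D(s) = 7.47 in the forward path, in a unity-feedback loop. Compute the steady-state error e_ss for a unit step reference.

0.11

The loop is type 0. Static position error constant K_pos = D(0)·P(0) = 7.47·1.086 = 8.116.
Steady-state error to a unit step: e_ss = 1/(1+K_pos) = 1/9.116 = 0.11.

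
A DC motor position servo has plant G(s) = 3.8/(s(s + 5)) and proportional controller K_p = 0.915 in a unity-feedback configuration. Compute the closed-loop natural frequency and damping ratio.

ω_n = 1.86 rad/s, ζ = 1.34

With unity feedback the closed-loop characteristic equation is s² + 5s + 0.915·3.8 = s² + 5s + 3.477 = 0.
Matching s² + 2ζω_n s + ω_n²: ω_n = √3.477 = 1.865 rad/s and 2ζω_n = 5, so ζ = 5/(2·1.865) = 1.34.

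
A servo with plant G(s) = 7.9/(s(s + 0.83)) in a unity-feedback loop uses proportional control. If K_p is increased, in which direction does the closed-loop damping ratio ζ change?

decrease

ζ = 0.83/(2√(7.9K_p)); increasing K_p raises the denominator, so ζ falls.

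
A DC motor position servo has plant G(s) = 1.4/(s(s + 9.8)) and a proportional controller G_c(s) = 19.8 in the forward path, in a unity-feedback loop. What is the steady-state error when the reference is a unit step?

0

The open loop G_c(s)G(s) has a pole at the origin (type 1), so the static position error constant is infinite and e_ss = 1/(1+∞) = 0.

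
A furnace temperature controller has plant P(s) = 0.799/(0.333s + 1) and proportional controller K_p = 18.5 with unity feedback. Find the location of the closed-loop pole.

Closed loop: T(s) = K_p·P/(1+K_p·P) = 14.78/(0.333s + 1 + 14.78), with pole at s = −(1 + 14.78)/0.333 = −47.39.

s = -47.39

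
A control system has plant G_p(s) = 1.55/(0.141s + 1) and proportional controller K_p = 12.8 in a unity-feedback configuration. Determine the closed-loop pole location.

Closed loop: T(s) = K_p·G_p/(1+K_p·G_p) = 19.84/(0.141s + 1 + 19.84), with pole at s = −(1 + 19.84)/0.141 = −147.8.

s = -147.8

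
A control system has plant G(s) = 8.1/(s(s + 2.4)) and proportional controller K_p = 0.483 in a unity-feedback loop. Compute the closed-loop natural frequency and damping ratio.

The closed-loop denominator is s(s+2.4) + 0.483·8.1 = s² + 2.4s + 3.912.
Matching s² + 2ζω_n s + ω_n²: ω_n = √3.912 = 1.978 rad/s and 2ζω_n = 2.4, so ζ = 2.4/(2·1.978) = 0.607.

ω_n = 1.98 rad/s, ζ = 0.607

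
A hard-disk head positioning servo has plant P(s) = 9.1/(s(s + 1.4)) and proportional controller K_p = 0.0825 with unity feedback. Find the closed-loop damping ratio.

ζ = 0.808

With unity feedback the closed-loop characteristic equation is s² + 1.4s + 0.0825·9.1 = s² + 1.4s + 0.7508 = 0.
Matching s² + 2ζω_n s + ω_n²: ω_n = √0.7508 = 0.8665 rad/s and 2ζω_n = 1.4, so ζ = 1.4/(2·0.8665) = 0.808.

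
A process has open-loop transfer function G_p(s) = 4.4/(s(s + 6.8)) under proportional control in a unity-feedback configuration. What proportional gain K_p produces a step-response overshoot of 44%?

K_p = 41.1

From %OS = 100·exp(−πζ/√(1−ζ²)) = 44%, ζ = −ln(0.44)/√(π²+ln²(0.44)) = 0.2528.
Characteristic equation s² + 6.8s + 4.4K_p = 0 gives ζ = 6.8/(2√(4.4K_p)).
Setting ζ = 0.2528: √(4.4K_p) = 6.8/(2·0.2528) = 13.45, so K_p = 180.8/4.4 = 41.1.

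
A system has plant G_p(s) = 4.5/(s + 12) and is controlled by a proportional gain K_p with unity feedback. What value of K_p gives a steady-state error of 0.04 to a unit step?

K_p = 64

For a type-0 loop with proportional control, e_ss = 1/(1 + K_p·G_p(0)).
G_p(0) = 0.375. Require 1/(1 + K_p·0.375) = 0.04, so 1 + 0.375·K_p = 25.
K_p = (25 − 1)/0.375 = 64.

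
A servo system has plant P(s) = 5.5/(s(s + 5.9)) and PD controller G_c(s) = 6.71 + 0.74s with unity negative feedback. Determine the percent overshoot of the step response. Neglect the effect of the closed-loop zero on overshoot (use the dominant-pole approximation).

1.1%

Forward path: (6.71 + 0.74s)·5.5/(s(s+5.9)). The closed-loop characteristic equation is s² + (5.9 + 5.5·0.74)s + 5.5·6.71 = 0.
That is s² + 9.97s + 36.91 = 0, so ω_n = 6.075 rad/s and ζ = 9.97/(2·6.075) = 0.8206.
%OS = 100·exp(−πζ/√(1−ζ²)) = 1.1%.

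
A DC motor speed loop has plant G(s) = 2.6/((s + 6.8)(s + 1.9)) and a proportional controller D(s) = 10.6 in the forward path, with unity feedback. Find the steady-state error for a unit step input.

The loop is type 0. Static position error constant K_pos = D(0)·G(0) = 10.6·0.2012 = 2.133.
Steady-state error to a unit step: e_ss = 1/(1+K_pos) = 1/3.133 = 0.319.

0.319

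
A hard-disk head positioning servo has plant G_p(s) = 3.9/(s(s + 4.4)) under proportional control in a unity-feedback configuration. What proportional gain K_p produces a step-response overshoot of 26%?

From %OS = 100·exp(−πζ/√(1−ζ²)) = 26%, ζ = −ln(0.26)/√(π²+ln²(0.26)) = 0.3941.
Characteristic equation s² + 4.4s + 3.9K_p = 0 gives ζ = 4.4/(2√(3.9K_p)).
Setting ζ = 0.3941: √(3.9K_p) = 4.4/(2·0.3941) = 5.583, so K_p = 31.16/3.9 = 7.99.

K_p = 7.99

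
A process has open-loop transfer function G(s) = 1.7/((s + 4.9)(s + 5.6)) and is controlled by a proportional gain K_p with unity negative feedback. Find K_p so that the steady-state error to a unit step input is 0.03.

The loop is type 0, so e_ss(step) = 1/(1 + K_pos) with K_pos = K_p·G(0).
G(0) = 0.06195. Require 1/(1 + K_p·0.06195) = 0.03, so 1 + 0.06195·K_p = 33.33.
K_p = (33.33 − 1)/0.06195 = 522.

K_p = 522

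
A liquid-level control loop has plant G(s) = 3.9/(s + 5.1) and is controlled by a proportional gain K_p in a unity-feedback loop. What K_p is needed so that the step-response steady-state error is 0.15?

K_p = 7.41

The loop is type 0, so e_ss(step) = 1/(1 + K_pos) with K_pos = K_p·G(0).
G(0) = 0.7647. Require 1/(1 + K_p·0.7647) = 0.15, so 1 + 0.7647·K_p = 6.667.
K_p = (6.667 − 1)/0.7647 = 7.41.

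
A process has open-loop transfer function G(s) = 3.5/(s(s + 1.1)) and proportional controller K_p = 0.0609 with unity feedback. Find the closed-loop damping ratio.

ζ = 1.19

The closed-loop denominator is s(s+1.1) + 0.0609·3.5 = s² + 1.1s + 0.2132.
So ω_n² = 0.2132 ⇒ ω_n = 0.4617 rad/s, and ζ = 1.1/(2ω_n) = 1.19.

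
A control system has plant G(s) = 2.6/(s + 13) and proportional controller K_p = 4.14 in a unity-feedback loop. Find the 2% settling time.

Closed-loop transfer function: T(s) = K_p·G(s)/(1 + K_p·G(s)) = 10.76/(s + 13 + 10.76) = 10.76/(s + 23.76).
Time constant τ = 1/23.76 = 0.04208 s, so the 2% settling time is about 4τ = 0.168 s.

T_s ≈ 0.168 s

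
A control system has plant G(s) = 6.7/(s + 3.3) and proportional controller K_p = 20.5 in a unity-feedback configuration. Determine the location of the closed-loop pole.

Closed-loop transfer function: T(s) = K_p·G(s)/(1 + K_p·G(s)) = 137.3/(s + 3.3 + 137.3) = 137.3/(s + 140.7).
The closed-loop pole is at s = −140.7.

s = -140.7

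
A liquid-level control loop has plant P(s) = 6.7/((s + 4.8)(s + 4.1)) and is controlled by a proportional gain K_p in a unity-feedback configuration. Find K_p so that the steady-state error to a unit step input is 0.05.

K_p = 55.8

The loop is type 0, so e_ss(step) = 1/(1 + K_pos) with K_pos = K_p·P(0).
P(0) = 0.3404. Require 1/(1 + K_p·0.3404) = 0.05, so 1 + 0.3404·K_p = 20.
K_p = (20 − 1)/0.3404 = 55.8.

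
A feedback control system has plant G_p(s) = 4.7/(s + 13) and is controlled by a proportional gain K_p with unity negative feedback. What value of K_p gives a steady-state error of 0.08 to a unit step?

For a type-0 loop with proportional control, e_ss = 1/(1 + K_p·G_p(0)).
G_p(0) = 0.3615. Require 1/(1 + K_p·0.3615) = 0.08, so 1 + 0.3615·K_p = 12.5.
K_p = (12.5 − 1)/0.3615 = 31.8.

K_p = 31.8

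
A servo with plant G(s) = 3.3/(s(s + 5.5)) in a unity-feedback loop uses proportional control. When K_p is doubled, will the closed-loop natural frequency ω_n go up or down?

increase

ω_n = √(3.3·K_p), which grows with K_p.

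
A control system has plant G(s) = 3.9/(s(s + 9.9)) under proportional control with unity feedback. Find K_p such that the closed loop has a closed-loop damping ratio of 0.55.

Closed-loop characteristic equation: s² + 9.9s + K_p·3.9 = 0.
So ω_n = √(3.9K_p) and 2ζω_n = 9.9, giving ζ = 9.9/(2√(3.9K_p)).
Setting ζ = 0.55: √(3.9K_p) = 9.9/(2·0.55) = 9, so K_p = 81/3.9 = 20.8.

K_p = 20.8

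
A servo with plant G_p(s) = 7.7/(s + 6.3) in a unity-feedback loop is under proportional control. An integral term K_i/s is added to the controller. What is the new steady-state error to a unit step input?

0

Adding integral action puts a pole at s = 0 in the forward path, raising the system type to 1; a type-1 loop has zero steady-state error to a step.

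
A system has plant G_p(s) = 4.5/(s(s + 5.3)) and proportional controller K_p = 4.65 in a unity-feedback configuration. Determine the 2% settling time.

The closed-loop denominator s² + 5.3s + 20.93 gives ω_n = √20.93 = 4.574 and ζ = 5.3/(2ω_n) = 0.5793.
2% settling time T_s ≈ 4/(ζω_n) = 4/2.65 = 1.51 s.

T_s ≈ 1.51 s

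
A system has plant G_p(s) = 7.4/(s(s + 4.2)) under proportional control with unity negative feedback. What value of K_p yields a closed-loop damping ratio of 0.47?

K_p = 2.7

Closed-loop characteristic equation: s² + 4.2s + K_p·7.4 = 0.
So ω_n = √(7.4K_p) and 2ζω_n = 4.2, giving ζ = 4.2/(2√(7.4K_p)).
Setting ζ = 0.47: √(7.4K_p) = 4.2/(2·0.47) = 4.468, so K_p = 19.96/7.4 = 2.7.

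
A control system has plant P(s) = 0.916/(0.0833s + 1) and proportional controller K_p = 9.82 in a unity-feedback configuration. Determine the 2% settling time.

Closed loop: T(s) = K_p·P/(1+K_p·P) = 8.995/(0.0833s + 1 + 8.995), with pole at s = −(1 + 8.995)/0.0833 = −120.
τ = 1/120 = 0.008334 s, so 2% settling time ≈ 4τ = 0.0333 s.

T_s ≈ 0.0333 s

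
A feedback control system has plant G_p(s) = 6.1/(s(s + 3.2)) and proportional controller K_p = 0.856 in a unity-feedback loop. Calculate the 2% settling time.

Closed-loop characteristic equation: s² + 3.2s + 5.222 = 0, so ω_n = 2.285 rad/s and ζ = 3.2/(2·2.285) = 0.7002.
2% settling time T_s ≈ 4/(ζω_n) = 4/1.6 = 2.5 s.

T_s ≈ 2.5 s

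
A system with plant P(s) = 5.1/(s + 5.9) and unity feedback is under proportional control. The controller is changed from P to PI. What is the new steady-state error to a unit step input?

0

Adding integral action puts a pole at s = 0 in the forward path, raising the system type to 1; a type-1 loop has zero steady-state error to a step.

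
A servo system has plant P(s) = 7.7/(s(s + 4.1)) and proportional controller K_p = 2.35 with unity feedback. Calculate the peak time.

From 1 + K_pP(s) = 0: s² + 4.1s + 18.1 = 0 ⇒ ω_n = 4.254, ζ = 0.4819.
Damped frequency ω_d = ω_n√(1−ζ²) = 3.727 rad/s, so peak time T_p = π/ω_d = 0.843 s.

T_p = 0.843 s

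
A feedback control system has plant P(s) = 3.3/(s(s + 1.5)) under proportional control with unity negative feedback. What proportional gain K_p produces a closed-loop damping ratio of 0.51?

K_p = 0.655

Closed-loop characteristic equation: s² + 1.5s + K_p·3.3 = 0.
So ω_n = √(3.3K_p) and 2ζω_n = 1.5, giving ζ = 1.5/(2√(3.3K_p)).
Setting ζ = 0.51: √(3.3K_p) = 1.5/(2·0.51) = 1.471, so K_p = 2.163/3.3 = 0.655.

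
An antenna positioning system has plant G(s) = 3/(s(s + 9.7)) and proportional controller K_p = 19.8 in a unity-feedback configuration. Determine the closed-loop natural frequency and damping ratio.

With unity feedback the closed-loop characteristic equation is s² + 9.7s + 19.8·3 = s² + 9.7s + 59.4 = 0.
Matching s² + 2ζω_n s + ω_n²: ω_n = √59.4 = 7.707 rad/s and 2ζω_n = 9.7, so ζ = 9.7/(2·7.707) = 0.629.

ω_n = 7.71 rad/s, ζ = 0.629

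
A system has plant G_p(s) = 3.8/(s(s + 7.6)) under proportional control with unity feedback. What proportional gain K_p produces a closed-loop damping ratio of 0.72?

Closed-loop characteristic equation: s² + 7.6s + K_p·3.8 = 0.
So ω_n = √(3.8K_p) and 2ζω_n = 7.6, giving ζ = 7.6/(2√(3.8K_p)).
Setting ζ = 0.72: √(3.8K_p) = 7.6/(2·0.72) = 5.278, so K_p = 27.85/3.8 = 7.33.

K_p = 7.33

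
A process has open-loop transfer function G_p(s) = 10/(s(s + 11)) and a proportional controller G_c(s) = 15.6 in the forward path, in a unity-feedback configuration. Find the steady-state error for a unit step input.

0

The open loop G_c(s)G_p(s) has a pole at the origin (type 1), so the static position error constant is infinite and e_ss = 1/(1+∞) = 0.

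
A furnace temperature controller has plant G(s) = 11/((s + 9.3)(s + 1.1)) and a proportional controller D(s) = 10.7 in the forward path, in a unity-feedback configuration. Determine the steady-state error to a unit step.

0.08

The loop is type 0. Static position error constant K_pos = D(0)·G(0) = 10.7·1.075 = 11.51.
Steady-state error to a unit step: e_ss = 1/(1+K_pos) = 1/12.51 = 0.08.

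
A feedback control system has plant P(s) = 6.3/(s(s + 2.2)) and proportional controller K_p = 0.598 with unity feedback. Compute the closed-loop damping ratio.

The closed-loop denominator is s(s+2.2) + 0.598·6.3 = s² + 2.2s + 3.767.
So ω_n² = 3.767 ⇒ ω_n = 1.941 rad/s, and ζ = 2.2/(2ω_n) = 0.567.

ζ = 0.567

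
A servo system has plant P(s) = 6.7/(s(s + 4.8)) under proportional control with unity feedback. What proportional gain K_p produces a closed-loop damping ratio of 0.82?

K_p = 1.28

Closed-loop characteristic equation: s² + 4.8s + K_p·6.7 = 0.
So ω_n = √(6.7K_p) and 2ζω_n = 4.8, giving ζ = 4.8/(2√(6.7K_p)).
Setting ζ = 0.82: √(6.7K_p) = 4.8/(2·0.82) = 2.927, so K_p = 8.566/6.7 = 1.28.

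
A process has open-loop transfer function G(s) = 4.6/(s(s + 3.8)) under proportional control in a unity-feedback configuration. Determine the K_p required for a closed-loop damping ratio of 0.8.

Closed-loop characteristic equation: s² + 3.8s + K_p·4.6 = 0.
So ω_n = √(4.6K_p) and 2ζω_n = 3.8, giving ζ = 3.8/(2√(4.6K_p)).
Setting ζ = 0.8: √(4.6K_p) = 3.8/(2·0.8) = 2.375, so K_p = 5.641/4.6 = 1.23.

K_p = 1.23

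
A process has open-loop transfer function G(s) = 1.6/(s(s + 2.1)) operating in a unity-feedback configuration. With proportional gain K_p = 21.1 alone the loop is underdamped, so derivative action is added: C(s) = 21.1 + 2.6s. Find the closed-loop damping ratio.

Forward path: (21.1 + 2.6s)·1.6/(s(s+2.1)). The closed-loop characteristic equation is s² + (2.1 + 1.6·2.6)s + 1.6·21.1 = 0.
That is s² + 6.26s + 33.76 = 0, so ω_n = 5.81 rad/s and ζ = 6.26/(2·5.81) = 0.5387.

ζ = 0.539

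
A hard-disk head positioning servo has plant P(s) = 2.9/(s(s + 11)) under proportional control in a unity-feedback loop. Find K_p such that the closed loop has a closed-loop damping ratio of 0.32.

K_p = 102

Closed-loop characteristic equation: s² + 11s + K_p·2.9 = 0.
So ω_n = √(2.9K_p) and 2ζω_n = 11, giving ζ = 11/(2√(2.9K_p)).
Setting ζ = 0.32: √(2.9K_p) = 11/(2·0.32) = 17.19, so K_p = 295.4/2.9 = 102.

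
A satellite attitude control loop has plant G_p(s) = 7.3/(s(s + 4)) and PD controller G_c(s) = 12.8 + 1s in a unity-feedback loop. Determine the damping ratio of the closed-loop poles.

Forward path: (12.8 + 1s)·7.3/(s(s+4)). The closed-loop characteristic equation is s² + (4 + 7.3·1)s + 7.3·12.8 = 0.
That is s² + 11.3s + 93.44 = 0, so ω_n = 9.666 rad/s and ζ = 11.3/(2·9.666) = 0.5845.

ζ = 0.584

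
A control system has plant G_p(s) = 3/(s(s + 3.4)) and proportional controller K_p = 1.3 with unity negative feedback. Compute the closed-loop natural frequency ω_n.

ω_n = 1.97 rad/s

1 + K_p·G_p(s) = 0 gives s² + 3.4s + 3.9 = 0.
Matching s² + 2ζω_n s + ω_n²: ω_n = √3.9 = 1.975 rad/s and 2ζω_n = 3.4, so ζ = 3.4/(2·1.975) = 0.861.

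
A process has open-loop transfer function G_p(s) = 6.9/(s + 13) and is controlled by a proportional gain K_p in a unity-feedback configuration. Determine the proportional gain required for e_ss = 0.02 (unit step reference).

The loop is type 0, so e_ss(step) = 1/(1 + K_pos) with K_pos = K_p·G_p(0).
G_p(0) = 0.5308. Require 1/(1 + K_p·0.5308) = 0.02, so 1 + 0.5308·K_p = 50.
K_p = (50 − 1)/0.5308 = 92.3.

K_p = 92.3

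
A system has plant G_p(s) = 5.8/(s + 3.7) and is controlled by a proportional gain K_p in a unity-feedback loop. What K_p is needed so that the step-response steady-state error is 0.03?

For a type-0 loop with proportional control, e_ss = 1/(1 + K_p·G_p(0)).
G_p(0) = 1.568. Require 1/(1 + K_p·1.568) = 0.03, so 1 + 1.568·K_p = 33.33.
K_p = (33.33 − 1)/1.568 = 20.6.

K_p = 20.6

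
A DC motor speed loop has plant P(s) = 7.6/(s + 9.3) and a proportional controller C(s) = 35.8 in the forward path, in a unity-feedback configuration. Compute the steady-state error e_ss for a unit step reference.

0.0331

The loop is type 0. Static position error constant K_pos = C(0)·P(0) = 35.8·0.8172 = 29.26.
Steady-state error to a unit step: e_ss = 1/(1+K_pos) = 1/30.26 = 0.0331.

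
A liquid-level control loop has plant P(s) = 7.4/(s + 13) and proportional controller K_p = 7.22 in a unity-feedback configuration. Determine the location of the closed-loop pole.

Closed-loop transfer function: T(s) = K_p·P(s)/(1 + K_p·P(s)) = 53.43/(s + 13 + 53.43) = 53.43/(s + 66.43).
The closed-loop pole is at s = −66.43.

s = -66.43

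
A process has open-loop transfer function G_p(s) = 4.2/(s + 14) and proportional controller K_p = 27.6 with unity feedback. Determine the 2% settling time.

Closed-loop transfer function: T(s) = K_p·G_p(s)/(1 + K_p·G_p(s)) = 115.9/(s + 14 + 115.9) = 115.9/(s + 129.9).
Time constant τ = 1/129.9 = 0.007697 s, so the 2% settling time is about 4τ = 0.0308 s.

T_s ≈ 0.0308 s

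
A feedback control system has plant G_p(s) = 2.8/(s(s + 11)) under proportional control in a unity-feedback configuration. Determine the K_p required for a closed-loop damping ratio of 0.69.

Closed-loop characteristic equation: s² + 11s + K_p·2.8 = 0.
So ω_n = √(2.8K_p) and 2ζω_n = 11, giving ζ = 11/(2√(2.8K_p)).
Setting ζ = 0.69: √(2.8K_p) = 11/(2·0.69) = 7.971, so K_p = 63.54/2.8 = 22.7.

K_p = 22.7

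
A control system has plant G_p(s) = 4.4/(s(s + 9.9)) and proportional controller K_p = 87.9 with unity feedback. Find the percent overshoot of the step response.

44.2%

Closed-loop characteristic equation: s² + 9.9s + 386.8 = 0, so ω_n = 19.67 rad/s and ζ = 9.9/(2·19.67) = 0.2517.
%OS = 100·exp(−πζ/√(1−ζ²)) = 100·exp(−π·0.2517/√0.9366) = 44.2%.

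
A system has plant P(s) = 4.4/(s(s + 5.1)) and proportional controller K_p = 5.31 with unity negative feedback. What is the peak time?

T_p = 0.765 s

Closed-loop characteristic equation: s² + 5.1s + 23.36 = 0, so ω_n = 4.834 rad/s and ζ = 5.1/(2·4.834) = 0.5276.
Damped frequency ω_d = ω_n√(1−ζ²) = 4.106 rad/s, so peak time T_p = π/ω_d = 0.765 s.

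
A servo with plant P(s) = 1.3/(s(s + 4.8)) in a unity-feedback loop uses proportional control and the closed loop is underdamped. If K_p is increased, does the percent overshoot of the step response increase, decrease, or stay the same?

increase

Characteristic equation s² + 4.8s + K_p·1.3 = 0: raising K_p raises ω_n while 2ζω_n = 4.8 is fixed, so ζ falls and overshoot grows.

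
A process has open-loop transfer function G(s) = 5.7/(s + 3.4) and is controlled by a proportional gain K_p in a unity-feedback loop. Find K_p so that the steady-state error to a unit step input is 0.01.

K_p = 59.1

For a type-0 loop with proportional control, e_ss = 1/(1 + K_p·G(0)).
G(0) = 1.676. Require 1/(1 + K_p·1.676) = 0.01, so 1 + 1.676·K_p = 100.
K_p = (100 − 1)/1.676 = 59.1.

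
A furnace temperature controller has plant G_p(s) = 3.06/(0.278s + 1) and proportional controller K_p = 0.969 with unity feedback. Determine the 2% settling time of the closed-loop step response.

T_s ≈ 0.28 s

Closed loop: T(s) = K_p·G_p/(1+K_p·G_p) = 2.965/(0.278s + 1 + 2.965), with pole at s = −(1 + 2.965)/0.278 = −14.26.
τ = 1/14.26 = 0.07011 s, so 2% settling time ≈ 4τ = 0.28 s.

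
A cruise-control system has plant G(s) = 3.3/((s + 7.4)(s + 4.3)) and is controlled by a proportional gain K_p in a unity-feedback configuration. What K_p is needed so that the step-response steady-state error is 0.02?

K_p = 472

Steady-state error for a unit step on this type-0 loop is 1/(1 + K_p·G(0)).
G(0) = 0.1037. Require 1/(1 + K_p·0.1037) = 0.02, so 1 + 0.1037·K_p = 50.
K_p = (50 − 1)/0.1037 = 472.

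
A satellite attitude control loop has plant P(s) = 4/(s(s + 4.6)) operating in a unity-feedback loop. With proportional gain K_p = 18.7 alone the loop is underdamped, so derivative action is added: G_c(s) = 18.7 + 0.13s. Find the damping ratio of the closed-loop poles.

ζ = 0.296

Forward path: (18.7 + 0.13s)·4/(s(s+4.6)). The closed-loop characteristic equation is s² + (4.6 + 4·0.13)s + 4·18.7 = 0.
That is s² + 5.12s + 74.8 = 0, so ω_n = 8.649 rad/s and ζ = 5.12/(2·8.649) = 0.296.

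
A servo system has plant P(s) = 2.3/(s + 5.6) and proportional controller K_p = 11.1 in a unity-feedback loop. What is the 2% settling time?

T_s ≈ 0.128 s

Closed-loop transfer function: T(s) = K_p·P(s)/(1 + K_p·P(s)) = 25.53/(s + 5.6 + 25.53) = 25.53/(s + 31.13).
Time constant τ = 1/31.13 = 0.03212 s, so the 2% settling time is about 4τ = 0.128 s.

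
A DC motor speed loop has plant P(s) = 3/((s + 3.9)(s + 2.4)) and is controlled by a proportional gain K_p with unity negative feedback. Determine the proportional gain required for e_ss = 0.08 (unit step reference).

K_p = 35.9

Steady-state error for a unit step on this type-0 loop is 1/(1 + K_p·P(0)).
P(0) = 0.3205. Require 1/(1 + K_p·0.3205) = 0.08, so 1 + 0.3205·K_p = 12.5.
K_p = (12.5 − 1)/0.3205 = 35.9.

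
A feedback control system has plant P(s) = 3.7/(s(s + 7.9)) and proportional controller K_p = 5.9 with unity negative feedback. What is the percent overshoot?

0.692%

From 1 + K_pP(s) = 0: s² + 7.9s + 21.83 = 0 ⇒ ω_n = 4.672, ζ = 0.8454.
%OS = 100·exp(−πζ/√(1−ζ²)) = 100·exp(−π·0.8454/√0.2853) = 0.692%.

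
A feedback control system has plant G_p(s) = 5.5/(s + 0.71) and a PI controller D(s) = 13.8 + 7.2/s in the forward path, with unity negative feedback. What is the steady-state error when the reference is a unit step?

The open loop D(s)G_p(s) has a pole at the origin (type 1), so the static position error constant is infinite and e_ss = 1/(1+∞) = 0.

0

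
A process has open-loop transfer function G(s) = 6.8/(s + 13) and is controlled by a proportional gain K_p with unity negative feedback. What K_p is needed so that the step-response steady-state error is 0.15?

The loop is type 0, so e_ss(step) = 1/(1 + K_pos) with K_pos = K_p·G(0).
G(0) = 0.5231. Require 1/(1 + K_p·0.5231) = 0.15, so 1 + 0.5231·K_p = 6.667.
K_p = (6.667 − 1)/0.5231 = 10.8.

K_p = 10.8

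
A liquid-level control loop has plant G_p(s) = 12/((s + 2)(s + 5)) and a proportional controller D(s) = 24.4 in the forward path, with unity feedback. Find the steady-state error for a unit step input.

The loop is type 0. Static position error constant K_pos = D(0)·G_p(0) = 24.4·1.2 = 29.28.
Steady-state error to a unit step: e_ss = 1/(1+K_pos) = 1/30.28 = 0.033.

0.033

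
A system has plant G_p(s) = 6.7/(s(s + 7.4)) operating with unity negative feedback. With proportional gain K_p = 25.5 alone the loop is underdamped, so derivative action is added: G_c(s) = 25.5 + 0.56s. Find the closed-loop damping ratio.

Forward path: (25.5 + 0.56s)·6.7/(s(s+7.4)). The closed-loop characteristic equation is s² + (7.4 + 6.7·0.56)s + 6.7·25.5 = 0.
That is s² + 11.15s + 170.8 = 0, so ω_n = 13.07 rad/s and ζ = 11.15/(2·13.07) = 0.4266.

ζ = 0.427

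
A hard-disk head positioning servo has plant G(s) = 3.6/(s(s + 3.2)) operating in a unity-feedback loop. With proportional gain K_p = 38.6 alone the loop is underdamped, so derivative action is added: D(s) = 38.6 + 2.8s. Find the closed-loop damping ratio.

ζ = 0.563

Forward path: (38.6 + 2.8s)·3.6/(s(s+3.2)). The closed-loop characteristic equation is s² + (3.2 + 3.6·2.8)s + 3.6·38.6 = 0.
That is s² + 13.28s + 139 = 0, so ω_n = 11.79 rad/s and ζ = 13.28/(2·11.79) = 0.5633.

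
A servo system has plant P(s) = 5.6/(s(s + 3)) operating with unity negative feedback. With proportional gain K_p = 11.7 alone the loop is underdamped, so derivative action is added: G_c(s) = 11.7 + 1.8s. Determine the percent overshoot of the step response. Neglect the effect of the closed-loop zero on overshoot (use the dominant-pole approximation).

Forward path: (11.7 + 1.8s)·5.6/(s(s+3)). The closed-loop characteristic equation is s² + (3 + 5.6·1.8)s + 5.6·11.7 = 0.
That is s² + 13.08s + 65.52 = 0, so ω_n = 8.094 rad/s and ζ = 13.08/(2·8.094) = 0.808.
%OS = 100·exp(−πζ/√(1−ζ²)) = 1.35%.

1.35%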